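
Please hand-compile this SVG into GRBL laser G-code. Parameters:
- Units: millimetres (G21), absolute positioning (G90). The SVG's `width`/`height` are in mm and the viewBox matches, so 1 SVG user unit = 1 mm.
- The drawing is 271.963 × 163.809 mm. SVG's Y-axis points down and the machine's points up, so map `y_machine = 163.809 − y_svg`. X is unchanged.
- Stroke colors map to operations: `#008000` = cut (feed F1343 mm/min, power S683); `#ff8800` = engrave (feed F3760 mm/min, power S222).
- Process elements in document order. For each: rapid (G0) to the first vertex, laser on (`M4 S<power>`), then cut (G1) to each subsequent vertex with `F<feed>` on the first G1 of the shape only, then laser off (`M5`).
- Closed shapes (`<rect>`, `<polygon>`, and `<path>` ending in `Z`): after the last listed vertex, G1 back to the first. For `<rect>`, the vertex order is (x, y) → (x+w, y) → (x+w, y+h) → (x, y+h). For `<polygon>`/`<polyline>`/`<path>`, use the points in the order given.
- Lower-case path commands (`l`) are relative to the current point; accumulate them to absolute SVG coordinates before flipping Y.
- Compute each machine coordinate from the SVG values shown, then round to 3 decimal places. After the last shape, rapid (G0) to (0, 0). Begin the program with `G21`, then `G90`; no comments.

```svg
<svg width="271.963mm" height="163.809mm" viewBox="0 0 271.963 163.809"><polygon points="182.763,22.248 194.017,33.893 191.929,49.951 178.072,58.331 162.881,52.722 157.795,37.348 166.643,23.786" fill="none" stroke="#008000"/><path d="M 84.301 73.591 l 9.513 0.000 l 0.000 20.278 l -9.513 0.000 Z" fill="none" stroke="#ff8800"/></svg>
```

G21
G90
G0 X182.763 Y141.561
M4 S683
G1 X194.017 Y129.916 F1343
G1 X191.929 Y113.858
G1 X178.072 Y105.478
G1 X162.881 Y111.087
G1 X157.795 Y126.461
G1 X166.643 Y140.023
G1 X182.763 Y141.561
M5
G0 X84.301 Y90.218
M4 S222
G1 X93.814 Y90.218 F3760
G1 X93.814 Y69.940
G1 X84.301 Y69.940
G1 X84.301 Y90.218
M5
G0 X0.000 Y0.000

Since the viewBox matches the mm dimensions, user units are millimetres directly. The only transform is the Y-flip y_m = 163.809 − y_svg.

Shape 1 is a regular polygon drawn with `<polygon>`. Its stroke #008000 means cut at S683, F1343. After flipping Y the toolpath is (182.763,141.561) → (194.017,129.916) → (191.929,113.858) → (178.072,105.478) → (162.881,111.087) → (157.795,126.461) → (166.643,140.023) → (182.763,141.561), returning to the start.

Shape 2 is a rectangle drawn with `<path>`. Its stroke #ff8800 means engrave at S222, F3760. After flipping Y the toolpath is (84.301,90.218) → (93.814,90.218) → (93.814,69.940) → (84.301,69.940) → (84.301,90.218), returning to the start.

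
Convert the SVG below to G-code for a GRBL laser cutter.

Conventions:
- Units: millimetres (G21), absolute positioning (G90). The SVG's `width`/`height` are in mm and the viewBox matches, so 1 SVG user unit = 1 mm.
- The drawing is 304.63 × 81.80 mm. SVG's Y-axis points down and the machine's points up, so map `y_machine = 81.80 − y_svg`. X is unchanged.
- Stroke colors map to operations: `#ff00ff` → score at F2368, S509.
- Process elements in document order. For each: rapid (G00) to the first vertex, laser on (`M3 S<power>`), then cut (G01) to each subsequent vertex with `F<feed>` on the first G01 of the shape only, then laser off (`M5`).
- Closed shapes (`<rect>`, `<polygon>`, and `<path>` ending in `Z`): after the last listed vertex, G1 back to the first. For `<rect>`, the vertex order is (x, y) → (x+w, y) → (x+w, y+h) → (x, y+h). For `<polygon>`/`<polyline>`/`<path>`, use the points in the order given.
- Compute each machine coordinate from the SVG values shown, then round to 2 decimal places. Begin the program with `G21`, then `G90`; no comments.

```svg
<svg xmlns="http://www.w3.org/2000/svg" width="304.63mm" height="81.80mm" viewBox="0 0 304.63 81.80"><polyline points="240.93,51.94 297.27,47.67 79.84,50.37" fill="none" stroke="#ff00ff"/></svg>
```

G21
G90
G00 X240.93 Y29.86
M3 S509
G01 X297.27 Y34.13 F2368
G01 X79.84 Y31.43
M5

viewBox `0 0 304.63 81.80` with mm width/height → 1 unit = 1 mm. Flip: y_m = 81.80 − y_svg.

**Shape 1** — `<polyline>` open polyline, stroke `#ff00ff` → score (S509, F2368). Machine vertices: (240.93,29.86) → (297.27,34.13) → (79.84,31.43). Open path.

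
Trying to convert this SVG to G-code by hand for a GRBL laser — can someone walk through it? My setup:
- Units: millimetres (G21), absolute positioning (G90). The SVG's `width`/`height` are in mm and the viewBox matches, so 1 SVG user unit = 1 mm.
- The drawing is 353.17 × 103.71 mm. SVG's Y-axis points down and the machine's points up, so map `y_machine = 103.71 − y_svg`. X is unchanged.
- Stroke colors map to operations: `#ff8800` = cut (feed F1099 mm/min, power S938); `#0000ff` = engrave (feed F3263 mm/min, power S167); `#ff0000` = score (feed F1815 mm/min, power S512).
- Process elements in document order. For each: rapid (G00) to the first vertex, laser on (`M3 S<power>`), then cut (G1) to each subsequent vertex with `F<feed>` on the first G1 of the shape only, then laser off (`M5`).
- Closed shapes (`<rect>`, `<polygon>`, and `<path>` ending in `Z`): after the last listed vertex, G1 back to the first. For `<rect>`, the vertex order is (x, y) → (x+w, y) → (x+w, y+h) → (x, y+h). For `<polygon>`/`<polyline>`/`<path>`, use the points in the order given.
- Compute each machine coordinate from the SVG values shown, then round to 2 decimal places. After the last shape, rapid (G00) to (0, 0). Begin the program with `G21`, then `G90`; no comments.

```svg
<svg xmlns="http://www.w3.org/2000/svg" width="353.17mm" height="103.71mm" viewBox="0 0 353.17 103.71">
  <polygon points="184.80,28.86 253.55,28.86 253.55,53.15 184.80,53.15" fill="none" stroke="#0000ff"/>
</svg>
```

G21
G90
G00 X184.80 Y74.85
M3 S167
G1 X253.55 Y74.85 F3263
G1 X253.55 Y50.56
G1 X184.80 Y50.56
G1 X184.80 Y74.85
M5
G00 X0.00 Y0.00

1 u = 1 mm; y_m = 103.71 − y.

[1] `<polygon>` rectangle, #0000ff→engrave S167 F3263: (184.80,74.85) → (253.55,74.85) → (253.55,50.56) → (184.80,50.56) → (184.80,74.85) (closed)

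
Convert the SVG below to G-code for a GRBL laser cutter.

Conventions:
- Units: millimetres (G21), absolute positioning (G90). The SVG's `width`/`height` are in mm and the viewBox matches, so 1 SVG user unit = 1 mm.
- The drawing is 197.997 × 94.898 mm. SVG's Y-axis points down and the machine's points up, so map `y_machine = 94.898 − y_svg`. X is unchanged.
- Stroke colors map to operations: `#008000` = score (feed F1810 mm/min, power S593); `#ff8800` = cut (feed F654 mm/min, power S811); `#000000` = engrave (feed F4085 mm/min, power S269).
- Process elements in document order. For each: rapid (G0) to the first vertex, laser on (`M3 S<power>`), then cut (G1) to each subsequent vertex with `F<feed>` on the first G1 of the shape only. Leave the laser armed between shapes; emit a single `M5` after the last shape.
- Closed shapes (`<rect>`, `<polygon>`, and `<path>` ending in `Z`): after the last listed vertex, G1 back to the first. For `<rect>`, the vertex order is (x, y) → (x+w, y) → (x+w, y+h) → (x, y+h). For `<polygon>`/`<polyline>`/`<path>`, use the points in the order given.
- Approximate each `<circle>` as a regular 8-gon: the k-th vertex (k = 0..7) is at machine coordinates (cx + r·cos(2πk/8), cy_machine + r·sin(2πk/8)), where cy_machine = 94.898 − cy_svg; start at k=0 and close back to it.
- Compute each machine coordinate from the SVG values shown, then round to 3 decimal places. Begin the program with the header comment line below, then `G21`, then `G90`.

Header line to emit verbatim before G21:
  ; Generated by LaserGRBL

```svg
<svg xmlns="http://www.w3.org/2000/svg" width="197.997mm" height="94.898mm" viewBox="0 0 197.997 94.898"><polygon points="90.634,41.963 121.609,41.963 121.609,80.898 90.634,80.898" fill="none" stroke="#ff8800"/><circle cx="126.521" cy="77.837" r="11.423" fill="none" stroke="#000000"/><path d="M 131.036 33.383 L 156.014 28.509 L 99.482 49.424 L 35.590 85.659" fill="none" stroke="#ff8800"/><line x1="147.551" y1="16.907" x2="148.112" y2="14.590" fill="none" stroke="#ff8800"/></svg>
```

viewBox `0 0 197.997 94.898` with mm width/height → 1 unit = 1 mm. Flip: y_m = 94.898 − y_svg.

**Shape 1** — `<polygon>` rectangle, stroke `#ff8800` → cut (S811, F654). Machine vertices: (90.634,52.935) → (121.609,52.935) → (121.609,14.000) → (90.634,14.000) → (90.634,52.935). Closed: final G1 returns to the first vertex.

**Shape 2** — `<circle>` circle, stroke `#000000` → engrave (S269, F4085). Machine vertices: (137.944,17.061) → (134.598,25.138) → (126.521,28.484) → (118.444,25.138) → (115.098,17.061) → (118.444,8.984) → (126.521,5.638) → (134.598,8.984) → (137.944,17.061). Closed: final G1 returns to the first vertex.

**Shape 3** — `<path>` open polyline, stroke `#ff8800` → cut (S811, F654). Machine vertices: (131.036,61.515) → (156.014,66.389) → (99.482,45.474) → (35.590,9.239). Open path.

**Shape 4** — `<line>` line segment, stroke `#ff8800` → cut (S811, F654). Machine vertices: (147.551,77.991) → (148.112,80.308). Open path.

; Generated by LaserGRBL
G21
G90
G0 X90.634 Y52.935
M3 S811
G1 X121.609 Y52.935 F654
G1 X121.609 Y14.000
G1 X90.634 Y14.000
G1 X90.634 Y52.935
G0 X137.944 Y17.061
M3 S269
G1 X134.598 Y25.138 F4085
G1 X126.521 Y28.484
G1 X118.444 Y25.138
G1 X115.098 Y17.061
G1 X118.444 Y8.984
G1 X126.521 Y5.638
G1 X134.598 Y8.984
G1 X137.944 Y17.061
G0 X131.036 Y61.515
M3 S811
G1 X156.014 Y66.389 F654
G1 X99.482 Y45.474
G1 X35.590 Y9.239
G0 X147.551 Y77.991
M3 S811
G1 X148.112 Y80.308 F654
M5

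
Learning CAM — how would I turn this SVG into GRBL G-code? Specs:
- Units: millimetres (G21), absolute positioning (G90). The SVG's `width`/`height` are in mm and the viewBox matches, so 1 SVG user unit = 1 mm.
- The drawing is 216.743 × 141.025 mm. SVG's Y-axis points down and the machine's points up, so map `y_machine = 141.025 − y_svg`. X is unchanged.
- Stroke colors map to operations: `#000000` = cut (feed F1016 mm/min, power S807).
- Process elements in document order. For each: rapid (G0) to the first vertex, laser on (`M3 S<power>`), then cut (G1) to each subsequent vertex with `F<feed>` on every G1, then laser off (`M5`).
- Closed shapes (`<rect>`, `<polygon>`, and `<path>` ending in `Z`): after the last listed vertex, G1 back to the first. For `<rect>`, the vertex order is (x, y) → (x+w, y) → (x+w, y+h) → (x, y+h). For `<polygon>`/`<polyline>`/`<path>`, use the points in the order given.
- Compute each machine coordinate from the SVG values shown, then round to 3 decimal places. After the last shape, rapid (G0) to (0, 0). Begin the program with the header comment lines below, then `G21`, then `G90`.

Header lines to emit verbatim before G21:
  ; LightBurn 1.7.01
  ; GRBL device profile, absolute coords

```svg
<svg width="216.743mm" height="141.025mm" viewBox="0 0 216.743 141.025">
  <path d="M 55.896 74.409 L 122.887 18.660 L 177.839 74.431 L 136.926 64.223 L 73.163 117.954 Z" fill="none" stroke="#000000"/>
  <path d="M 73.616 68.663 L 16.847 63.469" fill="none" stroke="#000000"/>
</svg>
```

; LightBurn 1.7.01
; GRBL device profile, absolute coords
G21
G90
G0 X55.896 Y66.616
M3 S807
G1 X122.887 Y122.365 F1016
G1 X177.839 Y66.594 F1016
G1 X136.926 Y76.802 F1016
G1 X73.163 Y23.071 F1016
G1 X55.896 Y66.616 F1016
M5
G0 X73.616 Y72.362
M3 S807
G1 X16.847 Y77.556 F1016
M5
G0 X0.000 Y0.000

Since the viewBox matches the mm dimensions, user units are millimetres directly. The only transform is the Y-flip y_m = 141.025 − y_svg.

Shape 1 is a closed polygon drawn with `<path>`. Its stroke #000000 means cut at S807, F1016. After flipping Y the toolpath is (55.896,66.616) → (122.887,122.365) → (177.839,66.594) → (136.926,76.802) → (73.163,23.071) → (55.896,66.616), returning to the start.

Shape 2 is a line segment drawn with `<path>`. Its stroke #000000 means cut at S807, F1016. After flipping Y the toolpath is (73.616,72.362) → (16.847,77.556).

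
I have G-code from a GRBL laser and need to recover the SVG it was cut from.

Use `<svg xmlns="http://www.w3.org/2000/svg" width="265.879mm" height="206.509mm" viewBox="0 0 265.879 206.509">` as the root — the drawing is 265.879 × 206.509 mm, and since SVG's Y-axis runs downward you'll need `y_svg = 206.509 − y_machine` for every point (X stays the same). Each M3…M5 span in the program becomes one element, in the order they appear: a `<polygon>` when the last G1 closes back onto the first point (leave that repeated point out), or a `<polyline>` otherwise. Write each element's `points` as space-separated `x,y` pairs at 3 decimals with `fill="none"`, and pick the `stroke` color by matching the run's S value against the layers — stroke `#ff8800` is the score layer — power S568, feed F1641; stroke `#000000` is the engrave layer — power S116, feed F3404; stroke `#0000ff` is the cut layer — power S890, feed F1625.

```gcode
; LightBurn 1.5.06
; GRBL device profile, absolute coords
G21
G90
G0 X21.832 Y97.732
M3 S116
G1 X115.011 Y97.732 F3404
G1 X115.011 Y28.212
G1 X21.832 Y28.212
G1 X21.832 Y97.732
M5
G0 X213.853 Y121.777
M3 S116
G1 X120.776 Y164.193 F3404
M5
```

Each laser-on run becomes one SVG element. Flip Y back into SVG space with y_svg = 206.509 − y_machine. Every run uses S116, so all elements get stroke `#000000` (engrave).

Run 1: The run returns to its start, so emit a `<polygon>` with points (Y-flipped): 21.832,108.777 115.011,108.777 115.011,178.297 21.832,178.297.

Run 2: The run is open, so emit a `<polyline>` with points (Y-flipped): 213.853,84.732 120.776,42.316.

<svg xmlns="http://www.w3.org/2000/svg" width="265.879mm" height="206.509mm" viewBox="0 0 265.879 206.509">
  <polygon points="21.832,108.777 115.011,108.777 115.011,178.297 21.832,178.297" fill="none" stroke="#000000"/>
  <polyline points="213.853,84.732 120.776,42.316" fill="none" stroke="#000000"/>
</svg>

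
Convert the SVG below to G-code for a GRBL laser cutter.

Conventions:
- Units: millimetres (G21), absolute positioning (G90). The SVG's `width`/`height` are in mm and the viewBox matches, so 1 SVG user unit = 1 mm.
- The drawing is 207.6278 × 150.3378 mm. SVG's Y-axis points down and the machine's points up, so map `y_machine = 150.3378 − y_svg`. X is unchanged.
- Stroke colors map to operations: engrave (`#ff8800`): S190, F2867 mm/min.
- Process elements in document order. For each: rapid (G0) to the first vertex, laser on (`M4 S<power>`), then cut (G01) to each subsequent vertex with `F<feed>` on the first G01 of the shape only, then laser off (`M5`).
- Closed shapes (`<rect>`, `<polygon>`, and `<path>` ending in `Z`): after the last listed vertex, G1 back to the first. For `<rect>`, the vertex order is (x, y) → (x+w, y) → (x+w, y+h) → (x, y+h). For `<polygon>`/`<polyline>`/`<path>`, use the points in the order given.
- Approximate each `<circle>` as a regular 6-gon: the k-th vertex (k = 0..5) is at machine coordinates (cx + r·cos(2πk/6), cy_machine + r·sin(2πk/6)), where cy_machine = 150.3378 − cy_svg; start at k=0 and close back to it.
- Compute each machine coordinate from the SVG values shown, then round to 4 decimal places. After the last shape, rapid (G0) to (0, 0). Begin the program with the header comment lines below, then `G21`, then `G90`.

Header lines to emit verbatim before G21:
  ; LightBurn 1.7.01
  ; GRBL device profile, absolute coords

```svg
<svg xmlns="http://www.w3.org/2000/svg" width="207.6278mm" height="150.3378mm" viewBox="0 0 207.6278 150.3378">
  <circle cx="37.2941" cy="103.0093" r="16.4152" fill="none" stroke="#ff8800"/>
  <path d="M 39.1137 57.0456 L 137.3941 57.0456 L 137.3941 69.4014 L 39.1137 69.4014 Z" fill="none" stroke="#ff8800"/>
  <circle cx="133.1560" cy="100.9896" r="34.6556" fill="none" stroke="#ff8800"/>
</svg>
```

; LightBurn 1.7.01
; GRBL device profile, absolute coords
G21
G90
G0 X53.7093 Y47.3285
M4 S190
G01 X45.5017 Y61.5445 F2867
G01 X29.0865 Y61.5445
G01 X20.8789 Y47.3285
G01 X29.0865 Y33.1125
G01 X45.5017 Y33.1125
G01 X53.7093 Y47.3285
M5
G0 X39.1137 Y93.2922
M4 S190
G01 X137.3941 Y93.2922 F2867
G01 X137.3941 Y80.9364
G01 X39.1137 Y80.9364
G01 X39.1137 Y93.2922
M5
G0 X167.8116 Y49.3482
M4 S190
G01 X150.4838 Y79.3608 F2867
G01 X115.8282 Y79.3608
G01 X98.5004 Y49.3482
G01 X115.8282 Y19.3356
G01 X150.4838 Y19.3356
G01 X167.8116 Y49.3482
M5
G0 X0.0000 Y0.0000

Since the viewBox matches the mm dimensions, user units are millimetres directly. The only transform is the Y-flip y_m = 150.3378 − y_svg.

Shape 1 is a circle drawn with `<circle>`. Its stroke #ff8800 means engrave at S190, F2867. After flipping Y the toolpath is (53.7093,47.3285) → (45.5017,61.5445) → (29.0865,61.5445) → (20.8789,47.3285) → (29.0865,33.1125) → (45.5017,33.1125) → (53.7093,47.3285), returning to the start.

Shape 2 is a rectangle drawn with `<path>`. Its stroke #ff8800 means engrave at S190, F2867. After flipping Y the toolpath is (39.1137,93.2922) → (137.3941,93.2922) → (137.3941,80.9364) → (39.1137,80.9364) → (39.1137,93.2922), returning to the start.

Shape 3 is a circle drawn with `<circle>`. Its stroke #ff8800 means engrave at S190, F2867. After flipping Y the toolpath is (167.8116,49.3482) → (150.4838,79.3608) → (115.8282,79.3608) → (98.5004,49.3482) → (115.8282,19.3356) → (150.4838,19.3356) → (167.8116,49.3482), returning to the start.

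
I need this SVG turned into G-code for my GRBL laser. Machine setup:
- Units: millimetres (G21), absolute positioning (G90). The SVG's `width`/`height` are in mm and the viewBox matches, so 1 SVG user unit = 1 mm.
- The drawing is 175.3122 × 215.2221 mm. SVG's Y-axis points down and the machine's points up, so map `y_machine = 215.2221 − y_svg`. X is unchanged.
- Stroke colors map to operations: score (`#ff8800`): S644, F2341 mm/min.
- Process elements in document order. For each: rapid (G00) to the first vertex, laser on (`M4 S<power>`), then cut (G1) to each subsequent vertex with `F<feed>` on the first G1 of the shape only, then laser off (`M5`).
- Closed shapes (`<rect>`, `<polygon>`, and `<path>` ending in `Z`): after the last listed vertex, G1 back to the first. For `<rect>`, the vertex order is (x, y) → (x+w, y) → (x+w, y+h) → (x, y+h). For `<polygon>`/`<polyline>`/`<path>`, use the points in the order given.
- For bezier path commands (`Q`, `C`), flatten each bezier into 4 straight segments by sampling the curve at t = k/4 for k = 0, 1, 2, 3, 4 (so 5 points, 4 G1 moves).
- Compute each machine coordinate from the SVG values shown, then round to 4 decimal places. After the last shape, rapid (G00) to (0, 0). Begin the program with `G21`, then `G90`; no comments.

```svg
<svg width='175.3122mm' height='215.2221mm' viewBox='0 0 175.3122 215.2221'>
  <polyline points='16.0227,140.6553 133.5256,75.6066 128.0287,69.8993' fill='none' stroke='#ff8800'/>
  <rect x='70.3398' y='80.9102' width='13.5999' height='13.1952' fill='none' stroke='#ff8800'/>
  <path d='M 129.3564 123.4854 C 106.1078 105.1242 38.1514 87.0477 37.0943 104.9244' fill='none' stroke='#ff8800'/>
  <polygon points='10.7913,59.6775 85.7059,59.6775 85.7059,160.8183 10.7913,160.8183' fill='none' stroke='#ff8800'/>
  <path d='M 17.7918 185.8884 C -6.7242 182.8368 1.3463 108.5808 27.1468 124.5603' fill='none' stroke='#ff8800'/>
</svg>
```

viewBox `0 0 175.3122 215.2221` with mm width/height → 1 unit = 1 mm. Flip: y_m = 215.2221 − y_svg.

**Shape 1** — `<polyline>` open polyline, stroke `#ff8800` → score (S644, F2341). Machine vertices: (16.0227,74.5668) → (133.5256,139.6155) → (128.0287,145.3228). Open path.

**Shape 2** — `<rect>` rectangle, stroke `#ff8800` → score (S644, F2341). Machine vertices: (70.3398,134.3119) → (83.9397,134.3119) → (83.9397,121.1167) → (70.3398,121.1167) → (70.3398,134.3119). Closed: final G1 returns to the first vertex.

**Shape 3** — `<path>` cubic bezier, stroke `#ff8800` → score (S644, F2341). Control points (SVG): P0=(129.3564,123.4854), P1=(106.1078,105.1242), P2=(38.1514,87.0477), P3=(37.0943,104.9244); sampled at t=k/4. Machine vertices: (129.3564,91.7367) → (105.2811,104.8969) → (74.9035,114.6064) → (48.6869,117.5213) → (37.0943,110.2977). Open path.

**Shape 4** — `<polygon>` rectangle, stroke `#ff8800` → score (S644, F2341). Machine vertices: (10.7913,155.5446) → (85.7059,155.5446) → (85.7059,54.4038) → (10.7913,54.4038) → (10.7913,155.5446). Closed: final G1 returns to the first vertex.

**Shape 5** — `<path>` cubic bezier, stroke `#ff8800` → score (S644, F2341). Control points (SVG): P0=(17.7918,185.8884), P1=(-6.7242,182.8368), P2=(1.3463,108.5808), P3=(27.1468,124.5603); sampled at t=k/4. Machine vertices: (17.7918,29.3337) → (5.2826,42.4507) → (3.6006,67.1344) → (11.3529,88.2498) → (27.1468,90.6618). Open path.

G21
G90
G00 X16.0227 Y74.5668
M4 S644
G1 X133.5256 Y139.6155 F2341
G1 X128.0287 Y145.3228
M5
G00 X70.3398 Y134.3119
M4 S644
G1 X83.9397 Y134.3119 F2341
G1 X83.9397 Y121.1167
G1 X70.3398 Y121.1167
G1 X70.3398 Y134.3119
M5
G00 X129.3564 Y91.7367
M4 S644
G1 X105.2811 Y104.8969 F2341
G1 X74.9035 Y114.6064
G1 X48.6869 Y117.5213
G1 X37.0943 Y110.2977
M5
G00 X10.7913 Y155.5446
M4 S644
G1 X85.7059 Y155.5446 F2341
G1 X85.7059 Y54.4038
G1 X10.7913 Y54.4038
G1 X10.7913 Y155.5446
M5
G00 X17.7918 Y29.3337
M4 S644
G1 X5.2826 Y42.4507 F2341
G1 X3.6006 Y67.1344
G1 X11.3529 Y88.2498
G1 X27.1468 Y90.6618
M5
G00 X0.0000 Y0.0000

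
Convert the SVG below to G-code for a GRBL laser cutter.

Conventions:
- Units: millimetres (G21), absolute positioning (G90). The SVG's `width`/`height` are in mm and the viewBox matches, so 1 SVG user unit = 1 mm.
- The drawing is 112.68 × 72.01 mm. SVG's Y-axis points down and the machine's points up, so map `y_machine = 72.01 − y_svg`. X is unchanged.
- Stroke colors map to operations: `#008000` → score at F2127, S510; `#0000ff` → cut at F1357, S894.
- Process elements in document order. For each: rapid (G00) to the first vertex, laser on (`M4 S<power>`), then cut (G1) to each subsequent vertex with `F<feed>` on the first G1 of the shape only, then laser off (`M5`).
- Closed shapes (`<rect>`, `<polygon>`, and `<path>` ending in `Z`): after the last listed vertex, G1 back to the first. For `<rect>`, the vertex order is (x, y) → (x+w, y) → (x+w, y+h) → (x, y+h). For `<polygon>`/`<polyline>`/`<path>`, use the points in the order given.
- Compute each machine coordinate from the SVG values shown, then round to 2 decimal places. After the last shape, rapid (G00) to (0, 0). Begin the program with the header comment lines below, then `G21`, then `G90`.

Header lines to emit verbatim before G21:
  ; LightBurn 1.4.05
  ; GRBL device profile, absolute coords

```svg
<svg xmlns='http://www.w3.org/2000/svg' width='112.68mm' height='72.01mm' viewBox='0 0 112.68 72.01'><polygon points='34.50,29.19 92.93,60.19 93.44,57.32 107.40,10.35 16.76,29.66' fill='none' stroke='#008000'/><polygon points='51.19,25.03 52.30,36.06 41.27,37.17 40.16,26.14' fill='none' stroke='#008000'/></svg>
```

1 u = 1 mm; y_m = 72.01 − y.

[1] `<polygon>` closed polygon, #008000→score S510 F2127: (34.50,42.82) → (92.93,11.82) → (93.44,14.69) → (107.40,61.66) → (16.76,42.35) → (34.50,42.82) (closed)

[2] `<polygon>` regular polygon, #008000→score S510 F2127: (51.19,46.98) → (52.30,35.95) → (41.27,34.84) → (40.16,45.87) → (51.19,46.98) (closed)

; LightBurn 1.4.05
; GRBL device profile, absolute coords
G21
G90
G00 X34.50 Y42.82
M4 S510
G1 X92.93 Y11.82 F2127
G1 X93.44 Y14.69
G1 X107.40 Y61.66
G1 X16.76 Y42.35
G1 X34.50 Y42.82
M5
G00 X51.19 Y46.98
M4 S510
G1 X52.30 Y35.95 F2127
G1 X41.27 Y34.84
G1 X40.16 Y45.87
G1 X51.19 Y46.98
M5
G00 X0.00 Y0.00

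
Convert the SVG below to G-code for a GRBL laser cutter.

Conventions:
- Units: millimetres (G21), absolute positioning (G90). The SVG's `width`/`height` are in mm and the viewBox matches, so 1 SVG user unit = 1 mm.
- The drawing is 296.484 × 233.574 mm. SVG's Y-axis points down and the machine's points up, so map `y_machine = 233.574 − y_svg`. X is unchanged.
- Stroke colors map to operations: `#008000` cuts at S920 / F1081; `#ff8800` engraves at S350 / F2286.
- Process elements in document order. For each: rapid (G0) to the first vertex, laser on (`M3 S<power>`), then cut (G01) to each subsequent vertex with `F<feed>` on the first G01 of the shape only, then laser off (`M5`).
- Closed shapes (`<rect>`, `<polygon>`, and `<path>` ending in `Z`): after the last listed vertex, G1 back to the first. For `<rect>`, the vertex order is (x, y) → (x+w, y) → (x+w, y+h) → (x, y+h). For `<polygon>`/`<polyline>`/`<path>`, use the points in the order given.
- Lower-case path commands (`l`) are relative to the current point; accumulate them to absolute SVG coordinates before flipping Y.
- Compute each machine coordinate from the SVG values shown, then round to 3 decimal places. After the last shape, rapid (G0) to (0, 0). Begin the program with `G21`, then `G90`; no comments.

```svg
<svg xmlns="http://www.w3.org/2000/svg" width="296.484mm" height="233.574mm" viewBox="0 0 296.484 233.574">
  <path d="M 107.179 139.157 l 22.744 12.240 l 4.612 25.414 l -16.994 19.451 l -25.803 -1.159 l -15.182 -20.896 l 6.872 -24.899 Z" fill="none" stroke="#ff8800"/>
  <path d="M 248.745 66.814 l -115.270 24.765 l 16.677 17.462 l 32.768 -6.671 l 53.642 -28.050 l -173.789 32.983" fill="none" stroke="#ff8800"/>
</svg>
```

G21
G90
G0 X107.179 Y94.417
M3 S350
G01 X129.923 Y82.177 F2286
G01 X134.535 Y56.763
G01 X117.541 Y37.312
G01 X91.738 Y38.471
G01 X76.556 Y59.367
G01 X83.428 Y84.266
G01 X107.179 Y94.417
M5
G0 X248.745 Y166.760
M3 S350
G01 X133.475 Y141.995 F2286
G01 X150.152 Y124.533
G01 X182.920 Y131.204
G01 X236.562 Y159.254
G01 X62.773 Y126.271
M5
G0 X0.000 Y0.000

1 u = 1 mm; y_m = 233.574 − y.

[1] `<path>` regular polygon, #ff8800→engrave S350 F2286: (107.179,94.417) → (129.923,82.177) → (134.535,56.763) → (117.541,37.312) → (91.738,38.471) → (76.556,59.367) → (83.428,84.266) → (107.179,94.417) (closed)

[2] `<path>` open polyline, #ff8800→engrave S350 F2286: (248.745,166.760) → (133.475,141.995) → (150.152,124.533) → (182.920,131.204) → (236.562,159.254) → (62.773,126.271)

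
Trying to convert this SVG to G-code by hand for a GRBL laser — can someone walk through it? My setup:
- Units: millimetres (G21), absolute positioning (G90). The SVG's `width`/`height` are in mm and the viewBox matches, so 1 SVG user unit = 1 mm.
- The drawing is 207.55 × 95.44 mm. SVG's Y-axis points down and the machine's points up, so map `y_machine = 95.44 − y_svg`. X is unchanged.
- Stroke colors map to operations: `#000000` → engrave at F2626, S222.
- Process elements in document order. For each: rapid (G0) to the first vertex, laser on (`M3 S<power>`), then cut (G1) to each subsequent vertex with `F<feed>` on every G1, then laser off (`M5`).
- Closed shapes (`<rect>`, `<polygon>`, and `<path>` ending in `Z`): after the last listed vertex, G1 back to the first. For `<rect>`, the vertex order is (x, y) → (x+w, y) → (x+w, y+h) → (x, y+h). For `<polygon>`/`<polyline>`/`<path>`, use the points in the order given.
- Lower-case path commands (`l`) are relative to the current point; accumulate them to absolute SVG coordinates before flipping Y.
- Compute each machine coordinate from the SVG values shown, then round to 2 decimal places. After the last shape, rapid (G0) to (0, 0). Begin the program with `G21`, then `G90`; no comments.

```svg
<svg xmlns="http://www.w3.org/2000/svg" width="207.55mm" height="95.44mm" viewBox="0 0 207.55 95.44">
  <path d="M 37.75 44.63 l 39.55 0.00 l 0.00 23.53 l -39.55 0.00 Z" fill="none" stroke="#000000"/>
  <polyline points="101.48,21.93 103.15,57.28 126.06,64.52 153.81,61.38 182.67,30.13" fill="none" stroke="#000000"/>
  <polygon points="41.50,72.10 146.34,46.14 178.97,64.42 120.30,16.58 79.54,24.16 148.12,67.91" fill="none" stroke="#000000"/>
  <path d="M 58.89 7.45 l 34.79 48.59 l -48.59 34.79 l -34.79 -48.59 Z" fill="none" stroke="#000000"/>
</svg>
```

Since the viewBox matches the mm dimensions, user units are millimetres directly. The only transform is the Y-flip y_m = 95.44 − y_svg.

Shape 1 is a rectangle drawn with `<path>`. Its stroke #000000 means engrave at S222, F2626. After flipping Y the toolpath is (37.75,50.81) → (77.30,50.81) → (77.30,27.28) → (37.75,27.28) → (37.75,50.81), returning to the start.

Shape 2 is a open polyline drawn with `<polyline>`. Its stroke #000000 means engrave at S222, F2626. After flipping Y the toolpath is (101.48,73.51) → (103.15,38.16) → (126.06,30.92) → (153.81,34.06) → (182.67,65.31).

Shape 3 is a closed polygon drawn with `<polygon>`. Its stroke #000000 means engrave at S222, F2626. After flipping Y the toolpath is (41.50,23.34) → (146.34,49.30) → (178.97,31.02) → (120.30,78.86) → (79.54,71.28) → (148.12,27.53) → (41.50,23.34), returning to the start.

Shape 4 is a regular polygon drawn with `<path>`. Its stroke #000000 means engrave at S222, F2626. After flipping Y the toolpath is (58.89,87.99) → (93.68,39.40) → (45.09,4.61) → (10.30,53.20) → (58.89,87.99), returning to the start.

G21
G90
G0 X37.75 Y50.81
M3 S222
G1 X77.30 Y50.81 F2626
G1 X77.30 Y27.28 F2626
G1 X37.75 Y27.28 F2626
G1 X37.75 Y50.81 F2626
M5
G0 X101.48 Y73.51
M3 S222
G1 X103.15 Y38.16 F2626
G1 X126.06 Y30.92 F2626
G1 X153.81 Y34.06 F2626
G1 X182.67 Y65.31 F2626
M5
G0 X41.50 Y23.34
M3 S222
G1 X146.34 Y49.30 F2626
G1 X178.97 Y31.02 F2626
G1 X120.30 Y78.86 F2626
G1 X79.54 Y71.28 F2626
G1 X148.12 Y27.53 F2626
G1 X41.50 Y23.34 F2626
M5
G0 X58.89 Y87.99
M3 S222
G1 X93.68 Y39.40 F2626
G1 X45.09 Y4.61 F2626
G1 X10.30 Y53.20 F2626
G1 X58.89 Y87.99 F2626
M5
G0 X0.00 Y0.00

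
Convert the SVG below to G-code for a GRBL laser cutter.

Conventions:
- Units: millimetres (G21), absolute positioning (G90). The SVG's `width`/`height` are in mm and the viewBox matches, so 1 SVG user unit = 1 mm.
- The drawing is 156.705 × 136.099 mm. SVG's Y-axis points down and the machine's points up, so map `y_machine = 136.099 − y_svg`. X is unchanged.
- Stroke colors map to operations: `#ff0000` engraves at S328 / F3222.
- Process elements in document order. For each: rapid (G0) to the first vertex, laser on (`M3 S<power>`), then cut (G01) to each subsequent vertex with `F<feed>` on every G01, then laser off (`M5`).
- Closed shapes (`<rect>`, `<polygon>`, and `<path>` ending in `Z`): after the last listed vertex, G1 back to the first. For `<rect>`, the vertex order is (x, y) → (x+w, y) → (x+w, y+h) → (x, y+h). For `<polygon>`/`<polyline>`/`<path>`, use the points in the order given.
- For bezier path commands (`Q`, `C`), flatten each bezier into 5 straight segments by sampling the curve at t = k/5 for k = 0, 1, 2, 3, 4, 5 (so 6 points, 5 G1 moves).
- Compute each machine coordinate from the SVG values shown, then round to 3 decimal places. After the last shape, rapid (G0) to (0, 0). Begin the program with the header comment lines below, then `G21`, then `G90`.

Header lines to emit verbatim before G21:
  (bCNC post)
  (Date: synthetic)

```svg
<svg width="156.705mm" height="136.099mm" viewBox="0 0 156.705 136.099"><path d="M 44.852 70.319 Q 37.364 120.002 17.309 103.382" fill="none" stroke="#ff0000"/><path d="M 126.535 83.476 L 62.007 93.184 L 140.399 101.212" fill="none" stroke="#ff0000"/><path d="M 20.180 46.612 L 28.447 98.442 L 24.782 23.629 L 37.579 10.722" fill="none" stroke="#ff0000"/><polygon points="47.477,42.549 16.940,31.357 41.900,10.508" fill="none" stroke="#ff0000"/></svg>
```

1 u = 1 mm; y_m = 136.099 − y.

[1] `<path>` quadratic bezier, #ff0000→engrave S328 F3222: (44.852,65.780) → (41.354,48.559) → (36.851,36.642) → (31.342,30.029) → (24.828,28.721) → (17.309,32.717)

[2] `<path>` open polyline, #ff0000→engrave S328 F3222: (126.535,52.623) → (62.007,42.915) → (140.399,34.887)

[3] `<path>` open polyline, #ff0000→engrave S328 F3222: (20.180,89.487) → (28.447,37.657) → (24.782,112.470) → (37.579,125.377)

[4] `<polygon>` regular polygon, #ff0000→engrave S328 F3222: (47.477,93.550) → (16.940,104.742) → (41.900,125.591) → (47.477,93.550) (closed)

(bCNC post)
(Date: synthetic)
G21
G90
G0 X44.852 Y65.780
M3 S328
G01 X41.354 Y48.559 F3222
G01 X36.851 Y36.642 F3222
G01 X31.342 Y30.029 F3222
G01 X24.828 Y28.721 F3222
G01 X17.309 Y32.717 F3222
M5
G0 X126.535 Y52.623
M3 S328
G01 X62.007 Y42.915 F3222
G01 X140.399 Y34.887 F3222
M5
G0 X20.180 Y89.487
M3 S328
G01 X28.447 Y37.657 F3222
G01 X24.782 Y112.470 F3222
G01 X37.579 Y125.377 F3222
M5
G0 X47.477 Y93.550
M3 S328
G01 X16.940 Y104.742 F3222
G01 X41.900 Y125.591 F3222
G01 X47.477 Y93.550 F3222
M5
G0 X0.000 Y0.000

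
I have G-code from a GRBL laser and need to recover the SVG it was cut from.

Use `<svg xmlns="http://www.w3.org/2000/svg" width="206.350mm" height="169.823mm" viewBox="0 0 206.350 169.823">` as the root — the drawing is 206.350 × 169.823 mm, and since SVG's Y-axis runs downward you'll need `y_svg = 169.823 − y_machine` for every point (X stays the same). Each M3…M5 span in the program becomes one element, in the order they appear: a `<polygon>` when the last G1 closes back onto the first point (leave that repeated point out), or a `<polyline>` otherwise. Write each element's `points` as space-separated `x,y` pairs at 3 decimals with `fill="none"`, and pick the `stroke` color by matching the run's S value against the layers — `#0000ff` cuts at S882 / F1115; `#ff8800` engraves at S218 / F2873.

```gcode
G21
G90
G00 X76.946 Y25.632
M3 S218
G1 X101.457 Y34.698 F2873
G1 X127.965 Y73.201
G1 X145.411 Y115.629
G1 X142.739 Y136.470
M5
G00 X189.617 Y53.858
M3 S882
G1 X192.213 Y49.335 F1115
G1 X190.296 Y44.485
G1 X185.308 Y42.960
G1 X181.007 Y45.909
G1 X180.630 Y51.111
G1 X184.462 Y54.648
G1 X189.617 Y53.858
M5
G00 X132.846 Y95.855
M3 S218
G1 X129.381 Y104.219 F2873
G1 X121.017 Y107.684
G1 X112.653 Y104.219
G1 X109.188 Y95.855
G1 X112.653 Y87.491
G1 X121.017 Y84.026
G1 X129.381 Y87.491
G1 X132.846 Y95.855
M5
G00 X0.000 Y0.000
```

<svg xmlns="http://www.w3.org/2000/svg" width="206.350mm" height="169.823mm" viewBox="0 0 206.350 169.823">
  <polyline points="76.946,144.191 101.457,135.125 127.965,96.622 145.411,54.194 142.739,33.353" fill="none" stroke="#ff8800"/>
  <polygon points="189.617,115.965 192.213,120.488 190.296,125.338 185.308,126.863 181.007,123.914 180.630,118.712 184.462,115.175" fill="none" stroke="#0000ff"/>
  <polygon points="132.846,73.968 129.381,65.604 121.017,62.139 112.653,65.604 109.188,73.968 112.653,82.332 121.017,85.797 129.381,82.332" fill="none" stroke="#ff8800"/>
</svg>

Machine Y-up, SVG Y-down with viewBox height 169.823, so y_svg = 169.823 − y_machine; X carries over.

Run 1: the run's S218 means `#ff8800` (engrave). The run is open, so emit a `<polyline>` with points (Y-flipped): 76.946,144.191 101.457,135.125 127.965,96.622 145.411,54.194 142.739,33.353.

Run 2: power S882 maps to stroke `#0000ff` (cut). The run returns to its start, so emit a `<polygon>` with points (Y-flipped): 189.617,115.965 192.213,120.488 190.296,125.338 185.308,126.863 181.007,123.914 180.630,118.712 184.462,115.175.

Run 3: S218 ⇒ engrave layer `#ff8800`. The run returns to its start, so emit a `<polygon>` with points (Y-flipped): 132.846,73.968 129.381,65.604 121.017,62.139 112.653,65.604 109.188,73.968 112.653,82.332 121.017,85.797 129.381,82.332.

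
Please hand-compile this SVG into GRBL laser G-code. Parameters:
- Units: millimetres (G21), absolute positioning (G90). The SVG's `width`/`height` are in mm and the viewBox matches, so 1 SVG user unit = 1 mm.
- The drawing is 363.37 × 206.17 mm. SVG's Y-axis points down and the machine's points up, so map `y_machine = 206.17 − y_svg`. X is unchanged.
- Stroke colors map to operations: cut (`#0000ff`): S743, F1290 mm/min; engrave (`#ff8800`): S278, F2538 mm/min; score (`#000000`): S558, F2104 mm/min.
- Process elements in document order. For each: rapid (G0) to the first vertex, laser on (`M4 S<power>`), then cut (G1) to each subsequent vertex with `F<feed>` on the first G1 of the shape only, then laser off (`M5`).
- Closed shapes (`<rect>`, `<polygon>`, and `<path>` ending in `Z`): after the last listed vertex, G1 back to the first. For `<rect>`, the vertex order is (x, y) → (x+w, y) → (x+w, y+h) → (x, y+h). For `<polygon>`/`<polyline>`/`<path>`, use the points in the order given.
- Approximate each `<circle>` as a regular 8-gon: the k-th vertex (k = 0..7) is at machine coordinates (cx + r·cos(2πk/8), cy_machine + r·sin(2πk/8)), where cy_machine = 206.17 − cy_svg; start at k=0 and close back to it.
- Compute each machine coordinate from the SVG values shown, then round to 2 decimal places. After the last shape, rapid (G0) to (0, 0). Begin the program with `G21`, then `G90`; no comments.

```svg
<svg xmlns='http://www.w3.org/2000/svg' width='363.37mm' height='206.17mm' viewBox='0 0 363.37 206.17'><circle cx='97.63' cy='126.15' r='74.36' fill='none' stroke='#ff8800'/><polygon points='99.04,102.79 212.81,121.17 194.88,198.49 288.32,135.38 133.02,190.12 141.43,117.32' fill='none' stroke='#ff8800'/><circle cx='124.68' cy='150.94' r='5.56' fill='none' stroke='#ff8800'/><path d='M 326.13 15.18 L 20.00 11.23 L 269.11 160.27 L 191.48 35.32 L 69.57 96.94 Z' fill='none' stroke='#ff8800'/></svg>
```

G21
G90
G0 X171.99 Y80.02
M4 S278
G1 X150.21 Y132.60 F2538
G1 X97.63 Y154.38
G1 X45.05 Y132.60
G1 X23.27 Y80.02
G1 X45.05 Y27.44
G1 X97.63 Y5.66
G1 X150.21 Y27.44
G1 X171.99 Y80.02
M5
G0 X99.04 Y103.38
M4 S278
G1 X212.81 Y85.00 F2538
G1 X194.88 Y7.68
G1 X288.32 Y70.79
G1 X133.02 Y16.05
G1 X141.43 Y88.85
G1 X99.04 Y103.38
M5
G0 X130.24 Y55.23
M4 S278
G1 X128.61 Y59.16 F2538
G1 X124.68 Y60.79
G1 X120.75 Y59.16
G1 X119.12 Y55.23
G1 X120.75 Y51.30
G1 X124.68 Y49.67
G1 X128.61 Y51.30
G1 X130.24 Y55.23
M5
G0 X326.13 Y190.99
M4 S278
G1 X20.00 Y194.94 F2538
G1 X269.11 Y45.90
G1 X191.48 Y170.85
G1 X69.57 Y109.23
G1 X326.13 Y190.99
M5
G0 X0.00 Y0.00

Since the viewBox matches the mm dimensions, user units are millimetres directly. The only transform is the Y-flip y_m = 206.17 − y_svg.

Shape 1 is a circle drawn with `<circle>`. Its stroke #ff8800 means engrave at S278, F2538. After flipping Y the toolpath is (171.99,80.02) → (150.21,132.60) → (97.63,154.38) → (45.05,132.60) → (23.27,80.02) → (45.05,27.44) → (97.63,5.66) → (150.21,27.44) → (171.99,80.02), returning to the start.

Shape 2 is a closed polygon drawn with `<polygon>`. Its stroke #ff8800 means engrave at S278, F2538. After flipping Y the toolpath is (99.04,103.38) → (212.81,85.00) → (194.88,7.68) → (288.32,70.79) → (133.02,16.05) → (141.43,88.85) → (99.04,103.38), returning to the start.

Shape 3 is a circle drawn with `<circle>`. Its stroke #ff8800 means engrave at S278, F2538. After flipping Y the toolpath is (130.24,55.23) → (128.61,59.16) → (124.68,60.79) → (120.75,59.16) → (119.12,55.23) → (120.75,51.30) → (124.68,49.67) → (128.61,51.30) → (130.24,55.23), returning to the start.

Shape 4 is a closed polygon drawn with `<path>`. Its stroke #ff8800 means engrave at S278, F2538. After flipping Y the toolpath is (326.13,190.99) → (20.00,194.94) → (269.11,45.90) → (191.48,170.85) → (69.57,109.23) → (326.13,190.99), returning to the start.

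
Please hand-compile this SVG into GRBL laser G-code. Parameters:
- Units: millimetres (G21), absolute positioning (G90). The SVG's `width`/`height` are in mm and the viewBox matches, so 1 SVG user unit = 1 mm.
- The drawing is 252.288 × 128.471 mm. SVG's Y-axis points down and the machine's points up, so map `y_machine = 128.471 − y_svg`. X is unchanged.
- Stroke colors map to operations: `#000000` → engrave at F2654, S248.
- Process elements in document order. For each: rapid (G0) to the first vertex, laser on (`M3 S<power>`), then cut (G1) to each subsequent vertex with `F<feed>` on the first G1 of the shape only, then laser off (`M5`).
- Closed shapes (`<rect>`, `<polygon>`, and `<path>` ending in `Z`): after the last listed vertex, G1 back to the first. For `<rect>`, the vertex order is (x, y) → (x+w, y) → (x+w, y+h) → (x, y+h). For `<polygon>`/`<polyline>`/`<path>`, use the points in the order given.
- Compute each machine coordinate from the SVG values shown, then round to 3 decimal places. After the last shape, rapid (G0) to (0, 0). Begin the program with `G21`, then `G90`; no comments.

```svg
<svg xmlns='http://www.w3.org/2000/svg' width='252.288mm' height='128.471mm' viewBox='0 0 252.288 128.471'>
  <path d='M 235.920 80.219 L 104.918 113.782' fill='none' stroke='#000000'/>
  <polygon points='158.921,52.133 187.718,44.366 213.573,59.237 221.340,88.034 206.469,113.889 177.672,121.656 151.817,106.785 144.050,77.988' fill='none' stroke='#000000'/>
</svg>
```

G21
G90
G0 X235.920 Y48.252
M3 S248
G1 X104.918 Y14.689 F2654
M5
G0 X158.921 Y76.338
M3 S248
G1 X187.718 Y84.105 F2654
G1 X213.573 Y69.234
G1 X221.340 Y40.437
G1 X206.469 Y14.582
G1 X177.672 Y6.815
G1 X151.817 Y21.686
G1 X144.050 Y50.483
G1 X158.921 Y76.338
M5
G0 X0.000 Y0.000

1 u = 1 mm; y_m = 128.471 − y.

[1] `<path>` line segment, #000000→engrave S248 F2654: (235.920,48.252) → (104.918,14.689)

[2] `<polygon>` regular polygon, #000000→engrave S248 F2654: (158.921,76.338) → (187.718,84.105) → (213.573,69.234) → (221.340,40.437) → (206.469,14.582) → (177.672,6.815) → (151.817,21.686) → (144.050,50.483) → (158.921,76.338) (closed)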